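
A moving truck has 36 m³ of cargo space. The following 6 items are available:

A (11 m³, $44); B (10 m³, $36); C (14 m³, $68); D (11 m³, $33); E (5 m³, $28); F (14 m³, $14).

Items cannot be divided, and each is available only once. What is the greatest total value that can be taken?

Check high-value combinations within 36 m³:
- A+B+C: volume 11+10+14=35, value 44+36+68=148
- A+C+D: volume 11+14+11=36, value 44+68+33=145
- A+C+E: volume 11+14+5=30, value 44+68+28=140
- B+C+D: volume 10+14+11=35, value 36+68+33=137
- B+C+E: volume 10+14+5=29, value 36+68+28=132
Best: $148.

$148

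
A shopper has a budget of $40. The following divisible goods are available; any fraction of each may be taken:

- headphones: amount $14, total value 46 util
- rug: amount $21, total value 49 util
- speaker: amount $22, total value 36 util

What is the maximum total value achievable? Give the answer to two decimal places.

Take in order of value per unit:
- headphones (46/14 per unit): all 14 → value 46, running total 46.00
- rug (49/21 per unit): all 21 → value 49, running total 95.00
- speaker (36/22 per unit): 5 of 22 → value 5×36/22 = 8.1818, running total 103.18
Total 103.18.

103.18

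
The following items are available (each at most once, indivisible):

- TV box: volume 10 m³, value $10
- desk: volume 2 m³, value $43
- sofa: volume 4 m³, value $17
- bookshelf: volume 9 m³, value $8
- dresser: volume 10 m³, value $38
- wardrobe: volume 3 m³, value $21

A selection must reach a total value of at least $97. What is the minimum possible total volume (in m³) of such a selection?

Subsets with value ≥ 97, sorted by total volume:
- desk+dresser+wardrobe: volume 15, value 102
- desk+sofa+dresser: volume 16, value 98
Minimum volume: 15 m³.

15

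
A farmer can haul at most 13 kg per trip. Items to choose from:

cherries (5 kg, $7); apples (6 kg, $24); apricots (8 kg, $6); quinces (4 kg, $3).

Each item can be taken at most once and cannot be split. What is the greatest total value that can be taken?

$31

Check high-value combinations within 13 kg:
- cherries+apples: weight 5+6=11, value 7+24=31
- apples+quinces: weight 6+4=10, value 24+3=27
- apples: weight 6, value 24
Best: $31.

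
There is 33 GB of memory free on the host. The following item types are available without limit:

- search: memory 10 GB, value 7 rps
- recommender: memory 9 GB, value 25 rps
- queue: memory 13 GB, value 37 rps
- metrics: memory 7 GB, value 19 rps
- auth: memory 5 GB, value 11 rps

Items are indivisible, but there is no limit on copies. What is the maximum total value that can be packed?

93 rps

Best value-per-unit is queue at 37/13; filling with it alone gives 2×37 = 74.
Optimal mix: 2×queue + 1×metrics → memory 33, value 93.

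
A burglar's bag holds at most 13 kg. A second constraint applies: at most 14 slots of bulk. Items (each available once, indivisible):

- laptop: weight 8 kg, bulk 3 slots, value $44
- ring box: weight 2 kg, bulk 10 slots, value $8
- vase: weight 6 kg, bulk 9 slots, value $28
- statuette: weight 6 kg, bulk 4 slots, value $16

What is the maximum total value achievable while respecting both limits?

$52

Feasible sets respecting both limits:
- laptop+ring box: weight 10, bulk 13, value 52
- laptop: weight 8, bulk 3, value 44
- vase+statuette: weight 12, bulk 13, value 44
Best: $52.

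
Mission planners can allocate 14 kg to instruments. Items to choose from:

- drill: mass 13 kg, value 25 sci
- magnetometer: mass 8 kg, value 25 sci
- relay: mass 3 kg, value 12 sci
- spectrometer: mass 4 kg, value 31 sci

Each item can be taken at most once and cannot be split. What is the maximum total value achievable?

Check high-value combinations within 14 kg:
- magnetometer+spectrometer: mass 8+4=12, value 25+31=56
- relay+spectrometer: mass 3+4=7, value 12+31=43
- magnetometer+relay: mass 8+3=11, value 25+12=37
- spectrometer: mass 4, value 31
Best: 56 sci.

56 sci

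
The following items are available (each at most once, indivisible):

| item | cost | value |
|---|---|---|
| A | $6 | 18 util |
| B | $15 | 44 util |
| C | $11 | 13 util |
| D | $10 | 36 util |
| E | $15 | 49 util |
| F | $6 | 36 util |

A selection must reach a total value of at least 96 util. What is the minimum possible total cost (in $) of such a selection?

Subsets with value ≥ 96, sorted by total cost:
- A+E+F: cost 27, value 103
- A+B+F: cost 27, value 98
- D+E+F: cost 31, value 121
Minimum cost: 27 $.

27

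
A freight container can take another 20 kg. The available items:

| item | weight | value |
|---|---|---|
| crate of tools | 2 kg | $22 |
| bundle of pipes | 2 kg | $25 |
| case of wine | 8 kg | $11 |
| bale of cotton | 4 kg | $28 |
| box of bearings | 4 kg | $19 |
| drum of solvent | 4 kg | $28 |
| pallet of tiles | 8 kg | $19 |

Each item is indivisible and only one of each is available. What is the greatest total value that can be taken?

Check high-value combinations within 20 kg:
- crate of tools+bundle of pipes+bale of cotton+box of bearings+drum of solvent: weight 2+2+4+4+4=16, value 22+25+28+19+28=122
- crate of tools+bundle of pipes+bale of cotton+drum of solvent+pallet of tiles: weight 2+2+4+4+8=20, value 22+25+28+28+19=122
- crate of tools+bundle of pipes+case of wine+bale of cotton+drum of solvent: weight 2+2+8+4+4=20, value 22+25+11+28+28=114
Best: $122.

$122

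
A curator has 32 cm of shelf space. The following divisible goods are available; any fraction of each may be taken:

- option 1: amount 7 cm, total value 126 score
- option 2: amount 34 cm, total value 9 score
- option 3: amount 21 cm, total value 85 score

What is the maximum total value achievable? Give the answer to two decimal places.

212.06

Take in order of value per unit:
- option 1 (126/7 per unit): all 7 → value 126, running total 126.00
- option 3 (85/21 per unit): all 21 → value 85, running total 211.00
- option 2 (9/34 per unit): 4 of 34 → value 4×9/34 = 1.0588, running total 212.06
Total 212.06.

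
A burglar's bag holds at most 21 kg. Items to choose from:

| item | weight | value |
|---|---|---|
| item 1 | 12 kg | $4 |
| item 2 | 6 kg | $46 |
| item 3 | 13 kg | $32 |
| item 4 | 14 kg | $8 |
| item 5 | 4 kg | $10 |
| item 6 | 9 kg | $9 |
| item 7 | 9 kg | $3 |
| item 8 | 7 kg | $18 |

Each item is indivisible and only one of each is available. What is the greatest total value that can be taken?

This is a 0/1 knapsack; check combinations near the capacity.
- item 2+item 3: weight 6+13=19, value 46+32=78
- item 2+item 5+item 8: weight 6+4+7=17, value 46+10+18=74
- item 2+item 5+item 6: weight 6+4+9=19, value 46+10+9=65
Best: $78.

$78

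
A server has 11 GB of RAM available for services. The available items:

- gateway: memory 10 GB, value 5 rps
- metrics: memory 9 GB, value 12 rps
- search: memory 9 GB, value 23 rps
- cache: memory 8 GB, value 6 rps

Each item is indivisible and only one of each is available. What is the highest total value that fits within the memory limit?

Check high-value combinations within 11 GB:
- search: memory 9, value 23
- metrics: memory 9, value 12
- cache: memory 8, value 6
Best: 23 rps.

23 rps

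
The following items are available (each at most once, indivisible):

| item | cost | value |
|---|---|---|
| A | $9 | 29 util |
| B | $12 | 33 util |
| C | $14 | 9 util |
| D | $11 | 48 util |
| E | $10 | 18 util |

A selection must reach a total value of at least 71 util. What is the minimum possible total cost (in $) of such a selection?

20

Subsets with value ≥ 71, sorted by total cost:
- A+D: cost 20, value 77
- B+D: cost 23, value 81
Minimum cost: 20 $.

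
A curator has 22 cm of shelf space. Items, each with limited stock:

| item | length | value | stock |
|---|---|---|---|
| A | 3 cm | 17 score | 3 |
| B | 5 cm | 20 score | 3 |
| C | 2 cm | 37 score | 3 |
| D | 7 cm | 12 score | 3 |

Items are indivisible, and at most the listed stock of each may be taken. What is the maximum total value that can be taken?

185 score

Best selections within length 22 and stock limits:
- 2×A + 2×B + 3×C: length 22, value 185
- 3×A + 1×B + 3×C: length 20, value 182
- 3×A + 3×C + 1×D: length 22, value 174
- 3×B + 3×C: length 21, value 171
Best: 185 score.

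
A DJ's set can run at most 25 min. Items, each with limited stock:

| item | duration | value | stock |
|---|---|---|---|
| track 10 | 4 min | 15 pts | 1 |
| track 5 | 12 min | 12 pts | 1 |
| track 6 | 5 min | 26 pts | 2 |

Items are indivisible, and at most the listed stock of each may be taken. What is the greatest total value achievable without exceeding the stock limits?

67 pts

Best selections within duration 25 and stock limits:
- 1×track 10 + 2×track 6: duration 14, value 67
- 1×track 5 + 2×track 6: duration 22, value 64
- 1×track 10 + 1×track 5 + 1×track 6: duration 21, value 53
- 2×track 6: duration 10, value 52
Best: 67 pts.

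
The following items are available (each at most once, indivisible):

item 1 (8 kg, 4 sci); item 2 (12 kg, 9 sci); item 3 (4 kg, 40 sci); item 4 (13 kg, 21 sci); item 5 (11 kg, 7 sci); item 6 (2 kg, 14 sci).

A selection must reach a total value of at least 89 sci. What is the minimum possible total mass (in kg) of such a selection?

42

Subsets with value ≥ 89, sorted by total mass:
- item 2+item 3+item 4+item 5+item 6: mass 42, value 91
- item 1+item 2+item 3+item 4+item 5+item 6: mass 50, value 95
Minimum mass: 42 kg.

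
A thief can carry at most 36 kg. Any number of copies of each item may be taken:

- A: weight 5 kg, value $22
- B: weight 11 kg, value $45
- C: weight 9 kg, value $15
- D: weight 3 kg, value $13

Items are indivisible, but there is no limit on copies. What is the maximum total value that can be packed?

$158

Best value-per-unit is A at 22/5; filling with it alone gives 7×22 = 154.
Optimal mix: 6×A + 2×D → weight 36, value 158.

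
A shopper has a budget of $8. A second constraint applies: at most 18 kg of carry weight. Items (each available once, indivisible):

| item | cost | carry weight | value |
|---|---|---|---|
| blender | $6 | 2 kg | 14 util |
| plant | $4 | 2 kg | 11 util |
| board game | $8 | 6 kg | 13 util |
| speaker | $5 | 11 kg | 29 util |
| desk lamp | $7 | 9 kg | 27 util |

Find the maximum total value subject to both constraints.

29 util

Feasible sets respecting both limits:
- speaker: cost 5, carry weight 11, value 29
- desk lamp: cost 7, carry weight 9, value 27
- blender: cost 6, carry weight 2, value 14
Best: 29 util.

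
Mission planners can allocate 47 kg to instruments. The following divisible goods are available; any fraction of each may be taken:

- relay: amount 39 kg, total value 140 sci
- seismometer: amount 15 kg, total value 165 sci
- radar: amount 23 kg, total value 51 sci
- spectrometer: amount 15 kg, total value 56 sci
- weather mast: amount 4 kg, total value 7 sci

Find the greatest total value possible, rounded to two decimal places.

Take in order of value per unit:
- seismometer (165/15 per unit): all 15 → value 165, running total 165.00
- spectrometer (56/15 per unit): all 15 → value 56, running total 221.00
- relay (140/39 per unit): 17 of 39 → value 17×140/39 = 61.0256, running total 282.03
Total 282.03.

282.03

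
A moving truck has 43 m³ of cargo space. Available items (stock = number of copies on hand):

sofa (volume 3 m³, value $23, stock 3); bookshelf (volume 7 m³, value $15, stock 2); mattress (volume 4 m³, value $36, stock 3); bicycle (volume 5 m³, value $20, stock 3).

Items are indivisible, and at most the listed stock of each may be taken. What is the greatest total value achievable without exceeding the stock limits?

Top feasible selections:
- 3×sofa + 1×bookshelf + 3×mattress + 3×bicycle: volume 43, value 252
- 3×sofa + 3×mattress + 3×bicycle: volume 36, value 237
Best: $252.

$252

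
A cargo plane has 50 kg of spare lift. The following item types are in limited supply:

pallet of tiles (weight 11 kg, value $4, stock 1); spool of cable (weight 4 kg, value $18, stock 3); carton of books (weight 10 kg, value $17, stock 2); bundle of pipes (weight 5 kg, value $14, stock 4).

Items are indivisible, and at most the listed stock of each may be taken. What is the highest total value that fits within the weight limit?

Top feasible selections:
- 3×spool of cable + 2×carton of books + 3×bundle of pipes: weight 47, value 130
- 3×spool of cable + 1×carton of books + 4×bundle of pipes: weight 42, value 127
Best: $130.

$130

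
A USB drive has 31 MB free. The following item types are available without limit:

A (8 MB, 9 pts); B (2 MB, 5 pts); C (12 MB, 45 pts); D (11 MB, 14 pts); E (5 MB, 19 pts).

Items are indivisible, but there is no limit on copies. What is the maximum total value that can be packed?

Best value-per-unit is E at 19/5; filling with it alone gives 6×19 = 114.
Optimal mix: 1×B + 2×C + 1×E → size 31, value 114.

114 pts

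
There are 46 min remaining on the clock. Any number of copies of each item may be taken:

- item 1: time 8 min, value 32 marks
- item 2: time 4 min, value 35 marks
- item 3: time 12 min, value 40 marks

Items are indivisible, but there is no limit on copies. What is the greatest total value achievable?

385 marks

Best value-per-unit is item 2 at 35/4, and filling with it alone uses time 11×4=44. No mix of the others beats 11×35 = 385.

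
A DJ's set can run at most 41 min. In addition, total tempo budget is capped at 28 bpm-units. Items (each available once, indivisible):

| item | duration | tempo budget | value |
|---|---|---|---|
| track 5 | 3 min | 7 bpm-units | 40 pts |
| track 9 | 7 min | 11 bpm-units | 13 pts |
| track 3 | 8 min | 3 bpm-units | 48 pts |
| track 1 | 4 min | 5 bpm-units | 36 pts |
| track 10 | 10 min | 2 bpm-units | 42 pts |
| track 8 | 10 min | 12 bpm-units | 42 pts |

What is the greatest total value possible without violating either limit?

179 pts

Feasible sets respecting both limits:
- track 5+track 9+track 3+track 1+track 10: duration 32, tempo budget 28, value 179
- track 5+track 3+track 10+track 8: duration 31, tempo budget 24, value 172
- track 3+track 1+track 10+track 8: duration 32, tempo budget 22, value 168
- track 5+track 3+track 1+track 10: duration 25, tempo budget 17, value 166
Best: 179 pts.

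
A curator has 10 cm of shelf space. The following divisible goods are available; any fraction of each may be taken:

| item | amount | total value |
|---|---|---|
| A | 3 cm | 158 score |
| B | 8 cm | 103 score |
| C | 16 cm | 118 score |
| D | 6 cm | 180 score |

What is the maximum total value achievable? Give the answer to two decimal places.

350.88

Take in order of value per unit:
- A (158/3 per unit): all 3 → value 158, running total 158.00
- D (180/6 per unit): all 6 → value 180, running total 338.00
- B (103/8 per unit): 1 of 8 → value 1×103/8 = 12.8750, running total 350.88
Total 350.88.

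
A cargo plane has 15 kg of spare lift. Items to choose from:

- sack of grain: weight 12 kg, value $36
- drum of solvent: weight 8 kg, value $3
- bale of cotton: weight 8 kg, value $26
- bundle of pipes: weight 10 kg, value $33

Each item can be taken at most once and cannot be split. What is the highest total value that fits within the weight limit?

$36

Check high-value combinations within 15 kg:
- sack of grain: weight 12, value 36
- bundle of pipes: weight 10, value 33
- bale of cotton: weight 8, value 26
- drum of solvent: weight 8, value 3
Best: $36.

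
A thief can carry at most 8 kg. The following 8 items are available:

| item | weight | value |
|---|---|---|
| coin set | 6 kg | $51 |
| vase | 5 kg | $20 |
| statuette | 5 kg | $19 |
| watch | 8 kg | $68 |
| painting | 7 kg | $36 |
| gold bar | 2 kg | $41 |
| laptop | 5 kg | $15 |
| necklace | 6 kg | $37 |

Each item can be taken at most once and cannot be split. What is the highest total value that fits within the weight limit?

$92

Check high-value combinations within 8 kg:
- coin set+gold bar: weight 6+2=8, value 51+41=92
- gold bar+necklace: weight 2+6=8, value 41+37=78
- watch: weight 8, value 68
- vase+gold bar: weight 5+2=7, value 20+41=61
Best: $92.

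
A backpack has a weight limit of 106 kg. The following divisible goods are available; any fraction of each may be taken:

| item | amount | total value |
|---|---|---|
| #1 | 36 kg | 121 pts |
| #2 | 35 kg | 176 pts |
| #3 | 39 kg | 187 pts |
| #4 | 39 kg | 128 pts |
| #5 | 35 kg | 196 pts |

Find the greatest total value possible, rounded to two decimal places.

Take in order of value per unit:
- #5 (196/35 per unit): all 35 → value 196, running total 196.00
- #2 (176/35 per unit): all 35 → value 176, running total 372.00
- #3 (187/39 per unit): 36 of 39 → value 36×187/39 = 172.6154, running total 544.62
Total 544.62.

544.62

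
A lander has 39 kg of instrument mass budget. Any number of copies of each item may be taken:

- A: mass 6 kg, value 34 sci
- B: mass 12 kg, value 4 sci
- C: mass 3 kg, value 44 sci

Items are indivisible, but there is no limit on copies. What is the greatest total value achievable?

572 sci

Best value-per-unit is C at 44/3, and filling with it alone uses mass 13×3=39. No mix of the others beats 13×44 = 572.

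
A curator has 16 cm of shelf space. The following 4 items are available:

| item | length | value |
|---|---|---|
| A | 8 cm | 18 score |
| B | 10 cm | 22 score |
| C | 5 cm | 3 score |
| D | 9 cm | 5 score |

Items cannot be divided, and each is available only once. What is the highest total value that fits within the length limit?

Check high-value combinations within 16 cm:
- B+C: length 10+5=15, value 22+3=25
- B: length 10, value 22
- A+C: length 8+5=13, value 18+3=21
- A: length 8, value 18
Best: 25 score.

25 score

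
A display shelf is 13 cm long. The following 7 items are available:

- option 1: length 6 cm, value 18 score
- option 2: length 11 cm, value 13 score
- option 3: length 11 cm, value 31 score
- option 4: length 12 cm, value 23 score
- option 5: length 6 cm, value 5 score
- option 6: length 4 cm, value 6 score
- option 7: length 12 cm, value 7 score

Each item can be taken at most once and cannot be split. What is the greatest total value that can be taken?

This is a 0/1 knapsack; check combinations near the capacity.
- option 3: length 11, value 31
- option 1+option 6: length 6+4=10, value 18+6=24
- option 4: length 12, value 23
Best: 31 score.

31 score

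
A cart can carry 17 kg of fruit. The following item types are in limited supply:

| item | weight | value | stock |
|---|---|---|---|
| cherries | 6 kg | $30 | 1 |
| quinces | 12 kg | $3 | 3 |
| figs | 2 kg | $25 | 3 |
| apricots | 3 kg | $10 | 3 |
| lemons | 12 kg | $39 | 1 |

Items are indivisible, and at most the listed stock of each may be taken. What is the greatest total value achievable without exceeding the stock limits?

$115

Best selections within weight 17 and stock limits:
- 1×cherries + 3×figs + 1×apricots: weight 15, value 115
- 1×cherries + 3×figs: weight 12, value 105
Best: $115.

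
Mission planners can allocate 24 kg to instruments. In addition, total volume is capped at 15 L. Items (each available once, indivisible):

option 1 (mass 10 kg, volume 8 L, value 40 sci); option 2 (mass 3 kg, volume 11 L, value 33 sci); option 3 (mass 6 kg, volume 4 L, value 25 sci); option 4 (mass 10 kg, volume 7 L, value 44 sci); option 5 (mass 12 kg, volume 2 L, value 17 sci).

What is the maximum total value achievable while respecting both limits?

84 sci

Feasible sets respecting both limits:
- option 1+option 4: mass 20, volume 15, value 84
- option 3+option 4: mass 16, volume 11, value 69
- option 1+option 3: mass 16, volume 12, value 65
- option 4+option 5: mass 22, volume 9, value 61
Best: 84 sci.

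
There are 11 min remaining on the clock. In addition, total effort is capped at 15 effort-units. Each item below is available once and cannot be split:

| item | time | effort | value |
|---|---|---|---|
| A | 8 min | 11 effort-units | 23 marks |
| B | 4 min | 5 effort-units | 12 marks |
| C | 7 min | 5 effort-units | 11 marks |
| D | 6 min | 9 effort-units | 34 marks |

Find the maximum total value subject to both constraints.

46 marks

Feasible sets respecting both limits:
- B+D: time 10, effort 14, value 46
- D: time 6, effort 9, value 34
- A: time 8, effort 11, value 23
- B+C: time 11, effort 10, value 23
Best: 46 marks.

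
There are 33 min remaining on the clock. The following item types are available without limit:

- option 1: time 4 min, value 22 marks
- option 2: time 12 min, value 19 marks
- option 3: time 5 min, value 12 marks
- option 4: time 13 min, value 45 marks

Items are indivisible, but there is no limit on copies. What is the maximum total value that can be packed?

Best value-per-unit is option 1 at 22/4, and filling with it alone uses time 8×4=32. No mix of the others beats 8×22 = 176.

176 marks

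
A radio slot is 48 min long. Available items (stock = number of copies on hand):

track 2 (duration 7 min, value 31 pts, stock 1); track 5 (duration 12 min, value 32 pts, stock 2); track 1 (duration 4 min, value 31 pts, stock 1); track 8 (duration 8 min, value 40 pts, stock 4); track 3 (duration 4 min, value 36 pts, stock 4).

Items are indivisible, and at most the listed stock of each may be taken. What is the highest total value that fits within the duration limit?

Best selections within duration 48 and stock limits:
- 4×track 8 + 4×track 3: duration 48, value 304
- 1×track 1 + 4×track 8 + 3×track 3: duration 48, value 299
- 1×track 1 + 3×track 8 + 4×track 3: duration 44, value 295
Best: 304 pts.

304 pts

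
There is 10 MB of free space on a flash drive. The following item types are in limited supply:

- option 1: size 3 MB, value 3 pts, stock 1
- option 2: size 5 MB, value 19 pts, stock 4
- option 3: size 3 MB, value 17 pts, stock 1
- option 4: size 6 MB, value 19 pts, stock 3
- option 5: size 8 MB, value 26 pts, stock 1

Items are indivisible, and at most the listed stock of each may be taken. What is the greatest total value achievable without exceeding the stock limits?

38 pts

Top feasible selections:
- 2×option 2: size 10, value 38
- 1×option 2 + 1×option 3: size 8, value 36
Best: 38 pts.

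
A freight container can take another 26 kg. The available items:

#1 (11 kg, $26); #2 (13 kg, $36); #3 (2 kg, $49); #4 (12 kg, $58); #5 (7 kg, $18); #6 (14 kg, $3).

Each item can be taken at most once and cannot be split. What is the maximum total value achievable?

$133

Check high-value combinations within 26 kg:
- #1+#3+#4: weight 11+2+12=25, value 26+49+58=133
- #3+#4+#5: weight 2+12+7=21, value 49+58+18=125
- #1+#2+#3: weight 11+13+2=26, value 26+36+49=111
- #3+#4: weight 2+12=14, value 49+58=107
- #2+#3+#5: weight 13+2+7=22, value 36+49+18=103
Best: $133.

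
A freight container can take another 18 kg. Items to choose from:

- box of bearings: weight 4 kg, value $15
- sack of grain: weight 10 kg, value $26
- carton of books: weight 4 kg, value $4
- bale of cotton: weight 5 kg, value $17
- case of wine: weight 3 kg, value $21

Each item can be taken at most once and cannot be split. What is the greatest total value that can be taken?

This is a 0/1 knapsack; check combinations near the capacity.
- sack of grain+bale of cotton+case of wine: weight 10+5+3=18, value 26+17+21=64
- box of bearings+sack of grain+case of wine: weight 4+10+3=17, value 15+26+21=62
- box of bearings+carton of books+bale of cotton+case of wine: weight 4+4+5+3=16, value 15+4+17+21=57
- box of bearings+bale of cotton+case of wine: weight 4+5+3=12, value 15+17+21=53
- sack of grain+carton of books+case of wine: weight 10+4+3=17, value 26+4+21=51
Best: $64.

$64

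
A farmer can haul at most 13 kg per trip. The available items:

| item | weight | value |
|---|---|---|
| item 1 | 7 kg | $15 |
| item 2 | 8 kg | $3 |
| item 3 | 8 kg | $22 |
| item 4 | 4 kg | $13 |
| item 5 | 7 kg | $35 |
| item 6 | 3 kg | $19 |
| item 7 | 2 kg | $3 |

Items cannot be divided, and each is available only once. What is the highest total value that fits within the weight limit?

$57

Check high-value combinations within 13 kg:
- item 5+item 6+item 7: weight 7+3+2=12, value 35+19+3=57
- item 5+item 6: weight 7+3=10, value 35+19=54
- item 4+item 5+item 7: weight 4+7+2=13, value 13+35+3=51
- item 4+item 5: weight 4+7=11, value 13+35=48
- item 3+item 6+item 7: weight 8+3+2=13, value 22+19+3=44
Best: $57.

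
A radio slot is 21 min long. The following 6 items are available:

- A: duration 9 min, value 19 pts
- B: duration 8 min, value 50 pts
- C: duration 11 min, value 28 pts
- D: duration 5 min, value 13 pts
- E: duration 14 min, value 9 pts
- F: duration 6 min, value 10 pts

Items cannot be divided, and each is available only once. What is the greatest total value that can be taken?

Check high-value combinations within 21 min:
- B+C: duration 8+11=19, value 50+28=78
- B+D+F: duration 8+5+6=19, value 50+13+10=73
- A+B: duration 9+8=17, value 19+50=69
- B+D: duration 8+5=13, value 50+13=63
- B+F: duration 8+6=14, value 50+10=60
Best: 78 pts.

78 pts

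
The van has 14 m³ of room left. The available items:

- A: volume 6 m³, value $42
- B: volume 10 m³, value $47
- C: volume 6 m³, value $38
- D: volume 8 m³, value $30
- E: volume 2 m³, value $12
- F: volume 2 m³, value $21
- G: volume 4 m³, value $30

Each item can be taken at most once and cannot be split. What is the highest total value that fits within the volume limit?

$105

Check high-value combinations within 14 m³:
- A+E+F+G: volume 6+2+2+4=14, value 42+12+21+30=105
- A+C+F: volume 6+6+2=14, value 42+38+21=101
- C+E+F+G: volume 6+2+2+4=14, value 38+12+21+30=101
- A+F+G: volume 6+2+4=12, value 42+21+30=93
- A+C+E: volume 6+6+2=14, value 42+38+12=92
Best: $105.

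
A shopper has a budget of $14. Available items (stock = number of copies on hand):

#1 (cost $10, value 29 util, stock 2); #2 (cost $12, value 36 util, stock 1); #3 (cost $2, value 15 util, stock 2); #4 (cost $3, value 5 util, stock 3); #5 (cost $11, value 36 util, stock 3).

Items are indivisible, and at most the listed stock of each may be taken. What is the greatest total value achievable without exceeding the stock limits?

59 util

Top feasible selections:
- 1×#1 + 2×#3: cost 14, value 59
- 1×#3 + 1×#5: cost 13, value 51
- 1×#2 + 1×#3: cost 14, value 51
Best: 59 util.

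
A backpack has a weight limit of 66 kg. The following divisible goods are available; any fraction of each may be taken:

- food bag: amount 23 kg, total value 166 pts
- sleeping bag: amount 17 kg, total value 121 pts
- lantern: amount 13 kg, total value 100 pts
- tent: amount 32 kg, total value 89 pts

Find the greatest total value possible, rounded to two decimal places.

423.16

Take in order of value per unit:
- lantern (100/13 per unit): all 13 → value 100, running total 100.00
- food bag (166/23 per unit): all 23 → value 166, running total 266.00
- sleeping bag (121/17 per unit): all 17 → value 121, running total 387.00
- tent (89/32 per unit): 13 of 32 → value 13×89/32 = 36.1563, running total 423.16
Total 423.16.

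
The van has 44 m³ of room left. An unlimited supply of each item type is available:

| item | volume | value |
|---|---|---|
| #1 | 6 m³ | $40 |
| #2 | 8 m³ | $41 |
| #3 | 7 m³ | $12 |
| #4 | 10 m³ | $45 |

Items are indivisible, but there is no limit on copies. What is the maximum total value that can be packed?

$281

Best value-per-unit is #1 at 40/6; filling with it alone gives 7×40 = 280.
Optimal mix: 6×#1 + 1×#2 → volume 44, value 281.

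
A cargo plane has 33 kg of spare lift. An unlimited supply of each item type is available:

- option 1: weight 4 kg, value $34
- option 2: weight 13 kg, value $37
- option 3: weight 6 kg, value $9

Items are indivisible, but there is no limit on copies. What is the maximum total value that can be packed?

$272

Best value-per-unit is option 1 at 34/4, and filling with it alone uses weight 8×4=32. No mix of the others beats 8×34 = 272.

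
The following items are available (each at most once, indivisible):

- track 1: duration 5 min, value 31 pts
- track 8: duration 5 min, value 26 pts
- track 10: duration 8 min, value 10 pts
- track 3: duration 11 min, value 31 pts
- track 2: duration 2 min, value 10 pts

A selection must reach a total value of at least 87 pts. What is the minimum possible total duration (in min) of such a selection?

21

Subsets with value ≥ 87, sorted by total duration:
- track 1+track 8+track 3: duration 21, value 88
- track 1+track 8+track 3+track 2: duration 23, value 98
- track 1+track 8+track 10+track 3: duration 29, value 98
- track 1+track 8+track 10+track 3+track 2: duration 31, value 108
Minimum duration: 21 min.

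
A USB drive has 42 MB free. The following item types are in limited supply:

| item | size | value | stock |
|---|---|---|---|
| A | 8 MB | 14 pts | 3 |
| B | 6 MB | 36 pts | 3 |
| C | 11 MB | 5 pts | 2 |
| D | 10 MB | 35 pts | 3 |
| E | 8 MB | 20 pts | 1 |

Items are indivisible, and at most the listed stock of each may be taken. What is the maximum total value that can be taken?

Top feasible selections:
- 3×B + 2×D: size 38, value 178
- 2×B + 3×D: size 42, value 177
Best: 178 pts.

178 pts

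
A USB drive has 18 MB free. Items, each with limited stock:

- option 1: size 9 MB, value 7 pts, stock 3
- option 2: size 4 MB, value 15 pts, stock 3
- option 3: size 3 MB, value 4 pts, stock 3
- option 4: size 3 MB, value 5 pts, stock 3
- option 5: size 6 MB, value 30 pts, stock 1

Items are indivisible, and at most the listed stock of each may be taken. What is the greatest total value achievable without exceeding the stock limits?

Best selections within size 18 and stock limits:
- 3×option 2 + 1×option 5: size 18, value 75
- 2×option 2 + 1×option 4 + 1×option 5: size 17, value 65
Best: 75 pts.

75 pts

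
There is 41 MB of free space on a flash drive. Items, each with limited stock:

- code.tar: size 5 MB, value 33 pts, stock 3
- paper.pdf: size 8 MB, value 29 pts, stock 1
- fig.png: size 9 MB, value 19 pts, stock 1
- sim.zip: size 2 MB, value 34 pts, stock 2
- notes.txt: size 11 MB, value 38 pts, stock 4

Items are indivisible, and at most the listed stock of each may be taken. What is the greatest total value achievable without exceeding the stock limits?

243 pts

Best selections within size 41 and stock limits:
- 3×code.tar + 2×sim.zip + 2×notes.txt: size 41, value 243
- 3×code.tar + 1×paper.pdf + 2×sim.zip + 1×notes.txt: size 38, value 234
- 3×code.tar + 1×fig.png + 2×sim.zip + 1×notes.txt: size 39, value 224
- 3×code.tar + 1×paper.pdf + 1×fig.png + 2×sim.zip: size 36, value 215
Best: 243 pts.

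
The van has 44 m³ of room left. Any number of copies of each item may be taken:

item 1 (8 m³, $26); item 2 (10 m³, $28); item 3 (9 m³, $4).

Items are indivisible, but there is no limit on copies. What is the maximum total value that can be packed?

$134

Best value-per-unit is item 1 at 26/8; filling with it alone gives 5×26 = 130.
Optimal mix: 3×item 1 + 2×item 2 → volume 44, value 134.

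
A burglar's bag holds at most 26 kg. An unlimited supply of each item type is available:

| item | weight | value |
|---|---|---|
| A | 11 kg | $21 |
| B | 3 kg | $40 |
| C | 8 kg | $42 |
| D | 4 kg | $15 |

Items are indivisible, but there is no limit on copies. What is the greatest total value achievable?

$320

Best value-per-unit is B at 40/3, and filling with it alone uses weight 8×3=24. No mix of the others beats 8×40 = 320.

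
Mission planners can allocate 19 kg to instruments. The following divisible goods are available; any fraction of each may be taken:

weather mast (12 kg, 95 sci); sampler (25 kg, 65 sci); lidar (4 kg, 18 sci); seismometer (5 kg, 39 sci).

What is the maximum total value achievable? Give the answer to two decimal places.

143.00

Take in order of value per unit:
- weather mast (95/12 per unit): all 12 → value 95, running total 95.00
- seismometer (39/5 per unit): all 5 → value 39, running total 134.00
- lidar (18/4 per unit): 2 of 4 → value 2×18/4 = 9.0000, running total 143.00
Total 143.00.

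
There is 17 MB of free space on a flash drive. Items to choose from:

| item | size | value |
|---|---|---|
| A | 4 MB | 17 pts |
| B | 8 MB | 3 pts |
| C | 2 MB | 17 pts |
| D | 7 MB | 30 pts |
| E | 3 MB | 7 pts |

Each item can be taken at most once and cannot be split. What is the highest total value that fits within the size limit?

71 pts

Check high-value combinations within 17 MB:
- A+C+D+E: size 4+2+7+3=16, value 17+17+30+7=71
- A+C+D: size 4+2+7=13, value 17+17+30=64
- C+D+E: size 2+7+3=12, value 17+30+7=54
Best: 71 pts.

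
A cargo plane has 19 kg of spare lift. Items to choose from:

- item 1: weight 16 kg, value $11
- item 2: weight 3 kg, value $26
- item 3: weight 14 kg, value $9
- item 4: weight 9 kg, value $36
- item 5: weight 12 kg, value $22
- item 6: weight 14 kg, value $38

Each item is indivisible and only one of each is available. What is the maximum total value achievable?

$64

Check high-value combinations within 19 kg:
- item 2+item 6: weight 3+14=17, value 26+38=64
- item 2+item 4: weight 3+9=12, value 26+36=62
- item 2+item 5: weight 3+12=15, value 26+22=48
- item 6: weight 14, value 38
- item 1+item 2: weight 16+3=19, value 11+26=37
Best: $64.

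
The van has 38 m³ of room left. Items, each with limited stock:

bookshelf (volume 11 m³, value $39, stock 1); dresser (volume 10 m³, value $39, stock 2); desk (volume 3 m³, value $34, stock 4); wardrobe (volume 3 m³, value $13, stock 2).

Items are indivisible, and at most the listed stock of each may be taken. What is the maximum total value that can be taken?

Top feasible selections:
- 2×dresser + 4×desk + 2×wardrobe: volume 38, value 240
- 2×dresser + 4×desk + 1×wardrobe: volume 35, value 227
- 1×bookshelf + 1×dresser + 4×desk + 1×wardrobe: volume 36, value 227
Best: $240.

$240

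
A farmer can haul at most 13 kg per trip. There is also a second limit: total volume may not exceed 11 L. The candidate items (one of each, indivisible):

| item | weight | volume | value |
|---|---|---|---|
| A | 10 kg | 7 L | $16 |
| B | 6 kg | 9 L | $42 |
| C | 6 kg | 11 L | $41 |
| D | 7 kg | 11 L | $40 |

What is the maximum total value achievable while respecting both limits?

Feasible sets respecting both limits:
- B: weight 6, volume 9, value 42
- C: weight 6, volume 11, value 41
- D: weight 7, volume 11, value 40
Best: $42.

$42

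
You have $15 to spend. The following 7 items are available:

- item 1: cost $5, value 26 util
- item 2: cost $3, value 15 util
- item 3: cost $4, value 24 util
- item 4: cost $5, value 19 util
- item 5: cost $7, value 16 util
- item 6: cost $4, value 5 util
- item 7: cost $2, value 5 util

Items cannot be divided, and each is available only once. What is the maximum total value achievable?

70 util

This is a 0/1 knapsack; check combinations near the capacity.
- item 1+item 2+item 3+item 7: cost 5+3+4+2=14, value 26+15+24+5=70
- item 1+item 3+item 4: cost 5+4+5=14, value 26+24+19=69
- item 1+item 2+item 3: cost 5+3+4=12, value 26+15+24=65
- item 1+item 2+item 4+item 7: cost 5+3+5+2=15, value 26+15+19+5=65
Best: 70 util.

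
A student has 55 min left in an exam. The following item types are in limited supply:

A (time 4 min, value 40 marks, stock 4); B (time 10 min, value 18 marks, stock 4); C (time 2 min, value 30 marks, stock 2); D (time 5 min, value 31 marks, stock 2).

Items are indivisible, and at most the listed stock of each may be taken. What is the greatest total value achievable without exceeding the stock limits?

318 marks

Top feasible selections:
- 4×A + 2×B + 2×C + 2×D: time 50, value 318
- 4×A + 3×B + 2×C + 1×D: time 55, value 305
- 4×A + 1×B + 2×C + 2×D: time 40, value 300
Best: 318 marks.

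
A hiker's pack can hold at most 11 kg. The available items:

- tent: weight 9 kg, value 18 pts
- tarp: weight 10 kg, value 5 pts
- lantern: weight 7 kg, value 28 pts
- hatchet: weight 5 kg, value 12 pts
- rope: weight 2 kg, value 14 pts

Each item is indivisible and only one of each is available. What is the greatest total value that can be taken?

Check high-value combinations within 11 kg:
- lantern+rope: weight 7+2=9, value 28+14=42
- tent+rope: weight 9+2=11, value 18+14=32
- lantern: weight 7, value 28
- hatchet+rope: weight 5+2=7, value 12+14=26
- tent: weight 9, value 18
Best: 42 pts.

42 pts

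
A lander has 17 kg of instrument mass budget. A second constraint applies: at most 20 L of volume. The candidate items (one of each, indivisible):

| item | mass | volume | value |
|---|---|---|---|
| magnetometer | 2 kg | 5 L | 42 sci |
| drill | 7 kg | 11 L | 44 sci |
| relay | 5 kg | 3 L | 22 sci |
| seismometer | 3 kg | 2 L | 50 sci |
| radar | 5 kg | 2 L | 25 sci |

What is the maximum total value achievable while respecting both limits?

161 sci

Feasible sets respecting both limits:
- magnetometer+drill+seismometer+radar: mass 17, volume 20, value 161
- magnetometer+relay+seismometer+radar: mass 15, volume 12, value 139
- magnetometer+drill+seismometer: mass 12, volume 18, value 136
Best: 161 sci.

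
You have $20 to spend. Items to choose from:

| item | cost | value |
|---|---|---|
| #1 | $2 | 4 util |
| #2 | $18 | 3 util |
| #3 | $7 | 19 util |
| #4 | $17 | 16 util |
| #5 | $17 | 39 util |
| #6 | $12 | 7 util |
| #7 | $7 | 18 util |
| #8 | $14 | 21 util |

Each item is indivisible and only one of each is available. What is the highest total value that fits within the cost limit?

43 util

This is a 0/1 knapsack; check combinations near the capacity.
- #1+#5: cost 2+17=19, value 4+39=43
- #1+#3+#7: cost 2+7+7=16, value 4+19+18=41
- #5: cost 17, value 39
Best: 43 util.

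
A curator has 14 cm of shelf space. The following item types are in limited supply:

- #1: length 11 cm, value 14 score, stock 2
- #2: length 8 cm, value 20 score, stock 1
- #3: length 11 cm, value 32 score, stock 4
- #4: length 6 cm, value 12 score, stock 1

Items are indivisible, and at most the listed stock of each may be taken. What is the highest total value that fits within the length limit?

Best selections within length 14 and stock limits:
- 1×#3: length 11, value 32
- 1×#2 + 1×#4: length 14, value 32
- 1×#2: length 8, value 20
Best: 32 score.

32 score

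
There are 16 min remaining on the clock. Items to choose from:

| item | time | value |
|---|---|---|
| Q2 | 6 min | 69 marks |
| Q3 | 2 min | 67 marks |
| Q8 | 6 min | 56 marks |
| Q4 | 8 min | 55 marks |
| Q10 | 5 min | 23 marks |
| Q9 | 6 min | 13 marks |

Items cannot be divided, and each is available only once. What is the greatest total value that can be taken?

192 marks

Check high-value combinations within 16 min:
- Q2+Q3+Q8: time 6+2+6=14, value 69+67+56=192
- Q2+Q3+Q4: time 6+2+8=16, value 69+67+55=191
- Q3+Q8+Q4: time 2+6+8=16, value 67+56+55=178
Best: 192 marks.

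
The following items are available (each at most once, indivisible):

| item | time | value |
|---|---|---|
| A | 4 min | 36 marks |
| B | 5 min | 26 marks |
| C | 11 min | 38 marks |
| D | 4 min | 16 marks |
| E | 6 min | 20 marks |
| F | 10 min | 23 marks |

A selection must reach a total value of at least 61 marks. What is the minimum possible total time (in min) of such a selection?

Subsets with value ≥ 61, sorted by total time:
- A+B: time 9, value 62
- A+B+D: time 13, value 78
- A+D+E: time 14, value 72
Minimum time: 9 min.

9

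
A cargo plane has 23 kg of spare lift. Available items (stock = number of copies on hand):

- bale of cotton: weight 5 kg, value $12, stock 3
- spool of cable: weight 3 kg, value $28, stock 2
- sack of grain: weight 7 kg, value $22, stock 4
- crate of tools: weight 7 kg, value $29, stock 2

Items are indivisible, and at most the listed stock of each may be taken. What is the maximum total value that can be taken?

$114

Top feasible selections:
- 2×spool of cable + 2×crate of tools: weight 20, value 114
- 2×bale of cotton + 2×spool of cable + 1×crate of tools: weight 23, value 109
- 2×spool of cable + 1×sack of grain + 1×crate of tools: weight 20, value 107
Best: $114.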